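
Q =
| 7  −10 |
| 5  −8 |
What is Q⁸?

tr Q = −1 and det Q = −6, so the characteristic polynomial is λ² − (−1)λ + (−6) with roots −3 and 2.
Eigenvectors give P = [[−1, −2], [−1, −1]] with P⁻¹ = [[1, −2], [−1, 1]], and Q = P·diag(−3, 2)·P⁻¹.
Then Q⁸ = P·diag(6561, 256)·P⁻¹ = [[−6561, −512], [−6561, −256]] · [[1, −2], [−1, 1]] = [[−6049, 12610], [−6305, 12866]].

[[−6049, 12610], [−6305, 12866]]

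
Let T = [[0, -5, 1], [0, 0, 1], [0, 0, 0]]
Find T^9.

T is strictly triangular, hence nilpotent: T^3 = 0, so T^9 = 0.

[[0, 0, 0], [0, 0, 0], [0, 0, 0]]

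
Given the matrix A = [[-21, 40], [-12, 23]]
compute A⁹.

tr A = 2 and det A = -3, so the characteristic polynomial is λ² − (2)λ + (-3) with roots -1 and 3.
Eigenvectors give P = [[2, -5], [1, -3]] with P⁻¹ = [[3, -5], [1, -2]], and A = P·diag(-1, 3)·P⁻¹.
Then A⁹ = P·diag(-1, 19683)·P⁻¹ = [[-2, -98415], [-1, -59049]] · [[3, -5], [1, -2]] = [[-98421, 196840], [-59052, 118103]].

[[-98421, 196840], [-59052, 118103]]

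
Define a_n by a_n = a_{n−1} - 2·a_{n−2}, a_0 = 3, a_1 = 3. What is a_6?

With companion matrix T = [[1, -2], [1, 0]], [a_n, a_{n−1}]ᵀ = T·[a_{n−1}, a_{n−2}]ᵀ, so [a_6, a_5]ᵀ = T⁵·[a_1, a_0]ᵀ.
T⁵ = [[5, 2], [-1, 6]], giving [a_6, a_5]ᵀ = [[21], [15]].

21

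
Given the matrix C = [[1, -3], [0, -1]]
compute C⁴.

[[1, 0], [0, 1]]

C² = [[1, 0], [0, 1]]
C³ = [[1, -3], [0, -1]]
C⁴ = [[1, 0], [0, 1]]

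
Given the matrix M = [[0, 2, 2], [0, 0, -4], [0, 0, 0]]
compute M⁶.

M is strictly triangular, hence nilpotent: M³ = 0, so M⁶ = 0.

[[0, 0, 0], [0, 0, 0], [0, 0, 0]]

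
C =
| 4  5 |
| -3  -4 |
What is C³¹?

[[4, 5], [-3, -4]]

C² = I (check: tr C = 0 and det C = -1), so C³¹ = C since 31 is odd.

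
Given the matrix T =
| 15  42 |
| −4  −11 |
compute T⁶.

[[5097, 15288], [−1456, −4367]]

tr T = 4 and det T = 3, so the characteristic polynomial is λ² − (4)λ + (3) with roots 3 and 1.
Eigenvectors give P = [[7, −3], [−2, 1]] with P⁻¹ = [[1, 3], [2, 7]], and T = P·diag(3, 1)·P⁻¹.
Then T⁶ = P·diag(729, 1)·P⁻¹ = [[5103, −3], [−1458, 1]] · [[1, 3], [2, 7]] = [[5097, 15288], [−1456, −4367]].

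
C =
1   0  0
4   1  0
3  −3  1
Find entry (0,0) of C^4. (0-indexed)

1

C = I + N where N = [[0, 0, 0], [4, 0, 0], [3, −3, 0]] is strictly lower-triangular, so N^3 = 0.
(I + N)^4 = I + 4·N + 6·N^2 = [[1, 0, 0], [16, 1, 0], [−60, −12, 1]].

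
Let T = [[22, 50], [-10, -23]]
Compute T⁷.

tr T = -1 and det T = -6, so the characteristic polynomial is λ² − (-1)λ + (-6) with roots 2 and -3.
Eigenvectors give P = [[5, 2], [-2, -1]] with P⁻¹ = [[1, 2], [-2, -5]], and T = P·diag(2, -3)·P⁻¹.
Then T⁷ = P·diag(128, -2187)·P⁻¹ = [[640, -4374], [-256, 2187]] · [[1, 2], [-2, -5]] = [[9388, 23150], [-4630, -11447]].

[[9388, 23150], [-4630, -11447]]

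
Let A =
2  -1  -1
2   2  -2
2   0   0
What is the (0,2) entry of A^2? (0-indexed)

0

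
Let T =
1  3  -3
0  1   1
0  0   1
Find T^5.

[[1, 15, 15], [0, 1, 5], [0, 0, 1]]

T = I + N where N = [[0, 3, -3], [0, 0, 1], [0, 0, 0]] is strictly upper-triangular, so N^3 = 0.
(I + N)^5 = I + 5·N + 10·N^2 = [[1, 15, 15], [0, 1, 5], [0, 0, 1]].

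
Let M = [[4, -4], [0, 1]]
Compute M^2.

[[16, -20], [0, 1]]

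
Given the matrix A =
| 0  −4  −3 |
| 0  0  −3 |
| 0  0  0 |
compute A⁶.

[[0, 0, 0], [0, 0, 0], [0, 0, 0]]

A is strictly triangular, hence nilpotent: A³ = 0, so A⁶ = 0.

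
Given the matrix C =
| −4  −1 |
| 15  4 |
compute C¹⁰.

C² = I (check: tr C = 0 and det C = −1), so C¹⁰ = I since 10 is even.

[[1, 0], [0, 1]]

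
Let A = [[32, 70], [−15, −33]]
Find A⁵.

[[1682, 3850], [−825, −1893]]

tr A = −1 and det A = −6, so the characteristic polynomial is λ² − (−1)λ + (−6) with roots −3 and 2.
Eigenvectors give P = [[−2, 7], [1, −3]] with P⁻¹ = [[3, 7], [1, 2]], and A = P·diag(−3, 2)·P⁻¹.
Then A⁵ = P·diag(−243, 32)·P⁻¹ = [[486, 224], [−243, −96]] · [[3, 7], [1, 2]] = [[1682, 3850], [−825, −1893]].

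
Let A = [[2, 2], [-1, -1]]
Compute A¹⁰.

A² = A (a projection; rank 1, trace 1), so A¹⁰ = A.

[[2, 2], [-1, -1]]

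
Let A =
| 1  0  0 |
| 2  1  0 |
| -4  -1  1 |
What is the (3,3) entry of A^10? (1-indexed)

A = I + N where N = [[0, 0, 0], [2, 0, 0], [-4, -1, 0]] is strictly lower-triangular, so N^3 = 0.
(I + N)^10 = I + 10·N + 45·N^2 = [[1, 0, 0], [20, 1, 0], [-130, -10, 1]].

1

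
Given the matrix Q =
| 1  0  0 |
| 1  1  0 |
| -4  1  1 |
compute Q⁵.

Q = I + N where N = [[0, 0, 0], [1, 0, 0], [-4, 1, 0]] is strictly lower-triangular, so N³ = 0.
(I + N)⁵ = I + 5·N + 10·N² = [[1, 0, 0], [5, 1, 0], [-10, 5, 1]].

[[1, 0, 0], [5, 1, 0], [-10, 5, 1]]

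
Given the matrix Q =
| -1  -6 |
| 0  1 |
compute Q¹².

Q² = I (check: tr Q = 0 and det Q = -1), so Q¹² = I since 12 is even.

[[1, 0], [0, 1]]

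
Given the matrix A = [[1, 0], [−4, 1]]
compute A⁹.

[[1, 0], [−36, 1]]

A = I + N where N = [[0, 0], [−4, 0]] is strictly lower-triangular, so N² = 0.
(I + N)⁹ = I + 9·N = [[1, 0], [−36, 1]].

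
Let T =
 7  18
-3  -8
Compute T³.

[[19, 54], [-9, -26]]

tr T = -1 and det T = -2, so the characteristic polynomial is λ² − (-1)λ + (-2) with roots 1 and -2.
Eigenvectors give P = [[-3, -2], [1, 1]] with P⁻¹ = [[-1, -2], [1, 3]], and T = P·diag(1, -2)·P⁻¹.
Then T³ = P·diag(1, -8)·P⁻¹ = [[-3, 16], [1, -8]] · [[-1, -2], [1, 3]] = [[19, 54], [-9, -26]].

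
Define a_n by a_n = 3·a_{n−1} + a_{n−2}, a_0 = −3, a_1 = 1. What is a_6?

33

With companion matrix T = [[3, 1], [1, 0]], [a_n, a_{n−1}]ᵀ = T·[a_{n−1}, a_{n−2}]ᵀ, so [a_6, a_5]ᵀ = T^5·[a_1, a_0]ᵀ.
T^5 = [[360, 109], [109, 33]], giving [a_6, a_5]ᵀ = [[33], [10]].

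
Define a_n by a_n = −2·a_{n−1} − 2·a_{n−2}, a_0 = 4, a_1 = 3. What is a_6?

With companion matrix M = [[−2, −2], [1, 0]], [a_n, a_{n−1}]ᵀ = M·[a_{n−1}, a_{n−2}]ᵀ, so [a_6, a_5]ᵀ = M^5·[a_1, a_0]ᵀ.
M^5 = [[8, 8], [−4, 0]], giving [a_6, a_5]ᵀ = [[56], [−12]].

56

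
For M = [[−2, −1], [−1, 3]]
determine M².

[[5, −1], [−1, 10]]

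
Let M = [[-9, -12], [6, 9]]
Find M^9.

[[-59049, -78732], [39366, 59049]]

tr M = 0 and det M = -9, so the characteristic polynomial is λ² − (0)λ + (-9) with roots -3 and 3.
Eigenvectors give P = [[2, -1], [-1, 1]] with P⁻¹ = [[1, 1], [1, 2]], and M = P·diag(-3, 3)·P⁻¹.
Then M^9 = P·diag(-19683, 19683)·P⁻¹ = [[-39366, -19683], [19683, 19683]] · [[1, 1], [1, 2]] = [[-59049, -78732], [39366, 59049]].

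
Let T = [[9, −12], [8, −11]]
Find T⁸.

[[−13119, 19680], [−13120, 19681]]

tr T = −2 and det T = −3, so the characteristic polynomial is λ² − (−2)λ + (−3) with roots −3 and 1.
Eigenvectors give P = [[1, 3], [1, 2]] with P⁻¹ = [[−2, 3], [1, −1]], and T = P·diag(−3, 1)·P⁻¹.
Then T⁸ = P·diag(6561, 1)·P⁻¹ = [[6561, 3], [6561, 2]] · [[−2, 3], [1, −1]] = [[−13119, 19680], [−13120, 19681]].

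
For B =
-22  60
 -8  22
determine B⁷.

[[-1408, 3840], [-512, 1408]]

tr B = 0 and det B = -4, so the characteristic polynomial is λ² − (0)λ + (-4) with roots -2 and 2.
Eigenvectors give P = [[-3, -5], [-1, -2]] with P⁻¹ = [[-2, 5], [1, -3]], and B = P·diag(-2, 2)·P⁻¹.
Then B⁷ = P·diag(-128, 128)·P⁻¹ = [[384, -640], [128, -256]] · [[-2, 5], [1, -3]] = [[-1408, 3840], [-512, 1408]].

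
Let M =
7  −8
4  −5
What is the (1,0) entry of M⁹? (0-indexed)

19684

tr M = 2 and det M = −3, so the characteristic polynomial is λ² − (2)λ + (−3) with roots −1 and 3.
Eigenvectors give P = [[−1, 2], [−1, 1]] with P⁻¹ = [[1, −2], [1, −1]], and M = P·diag(−1, 3)·P⁻¹.
Then M⁹ = P·diag(−1, 19683)·P⁻¹ = [[1, 39366], [1, 19683]] · [[1, −2], [1, −1]] = [[39367, −39368], [19684, −19685]].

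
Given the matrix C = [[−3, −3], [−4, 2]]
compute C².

[[21, 3], [4, 16]]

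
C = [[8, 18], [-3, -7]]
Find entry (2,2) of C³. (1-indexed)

-19

tr C = 1 and det C = -2, so the characteristic polynomial is λ² − (1)λ + (-2) with roots 2 and -1.
Eigenvectors give P = [[3, -2], [-1, 1]] with P⁻¹ = [[1, 2], [1, 3]], and C = P·diag(2, -1)·P⁻¹.
Then C³ = P·diag(8, -1)·P⁻¹ = [[24, 2], [-8, -1]] · [[1, 2], [1, 3]] = [[26, 54], [-9, -19]].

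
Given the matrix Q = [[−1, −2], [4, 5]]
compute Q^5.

tr Q = 4 and det Q = 3, so the characteristic polynomial is λ² − (4)λ + (3) with roots 3 and 1.
Eigenvectors give P = [[−1, −1], [2, 1]] with P⁻¹ = [[1, 1], [−2, −1]], and Q = P·diag(3, 1)·P⁻¹.
Then Q^5 = P·diag(243, 1)·P⁻¹ = [[−243, −1], [486, 1]] · [[1, 1], [−2, −1]] = [[−241, −242], [484, 485]].

[[−241, −242], [484, 485]]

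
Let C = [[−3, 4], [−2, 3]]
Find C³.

[[−3, 4], [−2, 3]]

C² = I (check: tr C = 0 and det C = −1), so C³ = C since 3 is odd.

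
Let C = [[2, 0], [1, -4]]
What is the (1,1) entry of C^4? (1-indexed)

16

C^2 = [[4, 0], [-2, 16]]
C^3 = [[8, 0], [12, -64]]
C^4 = [[16, 0], [-40, 256]]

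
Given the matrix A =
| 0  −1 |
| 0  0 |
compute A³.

[[0, 0], [0, 0]]

A is strictly triangular, hence nilpotent: A² = 0, so A³ = 0.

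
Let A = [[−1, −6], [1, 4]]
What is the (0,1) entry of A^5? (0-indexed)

−186

tr A = 3 and det A = 2, so the characteristic polynomial is λ² − (3)λ + (2) with roots 2 and 1.
Eigenvectors give P = [[2, 3], [−1, −1]] with P⁻¹ = [[−1, −3], [1, 2]], and A = P·diag(2, 1)·P⁻¹.
Then A^5 = P·diag(32, 1)·P⁻¹ = [[64, 3], [−32, −1]] · [[−1, −3], [1, 2]] = [[−61, −186], [31, 94]].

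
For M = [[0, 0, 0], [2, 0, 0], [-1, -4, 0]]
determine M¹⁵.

M is strictly triangular, hence nilpotent: M³ = 0, so M¹⁵ = 0.

[[0, 0, 0], [0, 0, 0], [0, 0, 0]]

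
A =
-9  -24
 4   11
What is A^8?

tr A = 2 and det A = -3, so the characteristic polynomial is λ² − (2)λ + (-3) with roots 3 and -1.
Eigenvectors give P = [[2, 3], [-1, -1]] with P⁻¹ = [[-1, -3], [1, 2]], and A = P·diag(3, -1)·P⁻¹.
Then A^8 = P·diag(6561, 1)·P⁻¹ = [[13122, 3], [-6561, -1]] · [[-1, -3], [1, 2]] = [[-13119, -39360], [6560, 19681]].

[[-13119, -39360], [6560, 19681]]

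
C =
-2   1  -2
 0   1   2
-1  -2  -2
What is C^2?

[[6, 3, 10], [-2, -3, -2], [4, 1, 2]]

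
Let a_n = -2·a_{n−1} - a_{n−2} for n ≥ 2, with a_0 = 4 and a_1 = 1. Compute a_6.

-26

With companion matrix B = [[-2, -1], [1, 0]], [a_n, a_{n−1}]ᵀ = B·[a_{n−1}, a_{n−2}]ᵀ, so [a_6, a_5]ᵀ = B⁵·[a_1, a_0]ᵀ.
B⁵ = [[-6, -5], [5, 4]], giving [a_6, a_5]ᵀ = [[-26], [21]].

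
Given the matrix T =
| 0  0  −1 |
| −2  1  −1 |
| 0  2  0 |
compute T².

[[0, −2, 0], [−2, −1, 1], [−4, 2, −2]]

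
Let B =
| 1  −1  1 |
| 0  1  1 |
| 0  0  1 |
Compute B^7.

[[1, −7, −14], [0, 1, 7], [0, 0, 1]]

B = I + N where N = [[0, −1, 1], [0, 0, 1], [0, 0, 0]] is strictly upper-triangular, so N^3 = 0.
(I + N)^7 = I + 7·N + 21·N^2 = [[1, −7, −14], [0, 1, 7], [0, 0, 1]].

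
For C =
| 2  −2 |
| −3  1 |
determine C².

[[10, −6], [−9, 7]]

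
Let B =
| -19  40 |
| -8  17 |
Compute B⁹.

tr B = -2 and det B = -3, so the characteristic polynomial is λ² − (-2)λ + (-3) with roots -3 and 1.
Eigenvectors give P = [[5, 2], [2, 1]] with P⁻¹ = [[1, -2], [-2, 5]], and B = P·diag(-3, 1)·P⁻¹.
Then B⁹ = P·diag(-19683, 1)·P⁻¹ = [[-98415, 2], [-39366, 1]] · [[1, -2], [-2, 5]] = [[-98419, 196840], [-39368, 78737]].

[[-98419, 196840], [-39368, 78737]]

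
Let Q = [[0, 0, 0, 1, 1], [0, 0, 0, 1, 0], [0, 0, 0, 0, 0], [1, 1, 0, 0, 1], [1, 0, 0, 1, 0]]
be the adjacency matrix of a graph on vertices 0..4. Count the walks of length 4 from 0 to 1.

The number of length-4 walks from vertex 0 to vertex 1 is entry (0,1) of Q^4, where Q is the adjacency matrix.
Q^2 = [[2, 1, 0, 1, 1], [1, 1, 0, 0, 1], [0, 0, 0, 0, 0], [1, 0, 0, 3, 1], [1, 1, 0, 1, 2]]
Q^3 = [[2, 1, 0, 4, 3], [1, 0, 0, 3, 1], [0, 0, 0, 0, 0], [4, 3, 0, 2, 4], [3, 1, 0, 4, 2]]
Q^4 = [[7, 4, 0, 6, 6], [4, 3, 0, 2, 4], [0, 0, 0, 0, 0], [6, 2, 0, 11, 6], [6, 4, 0, 6, 7]]

4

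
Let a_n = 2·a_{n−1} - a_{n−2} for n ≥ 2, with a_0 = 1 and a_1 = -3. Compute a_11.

With companion matrix A = [[2, -1], [1, 0]], [a_n, a_{n−1}]ᵀ = A·[a_{n−1}, a_{n−2}]ᵀ, so [a_11, a_10]ᵀ = A^10·[a_1, a_0]ᵀ.
A^10 = [[11, -10], [10, -9]], giving [a_11, a_10]ᵀ = [[-43], [-39]].

-43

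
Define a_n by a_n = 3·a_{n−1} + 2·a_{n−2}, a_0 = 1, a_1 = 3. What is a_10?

With companion matrix A = [[3, 2], [1, 0]], [a_n, a_{n−1}]ᵀ = A·[a_{n−1}, a_{n−2}]ᵀ, so [a_10, a_9]ᵀ = A⁹·[a_1, a_0]ᵀ.
A⁹ = [[79647, 44726], [22363, 12558]], giving [a_10, a_9]ᵀ = [[283667], [79647]].

283667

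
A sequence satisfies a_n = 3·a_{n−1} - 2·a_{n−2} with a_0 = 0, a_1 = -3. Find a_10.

-3069

With companion matrix A = [[3, -2], [1, 0]], [a_n, a_{n−1}]ᵀ = A·[a_{n−1}, a_{n−2}]ᵀ, so [a_10, a_9]ᵀ = A⁹·[a_1, a_0]ᵀ.
A⁹ = [[1023, -1022], [511, -510]], giving [a_10, a_9]ᵀ = [[-3069], [-1533]].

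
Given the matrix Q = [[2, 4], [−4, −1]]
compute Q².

[[−12, 4], [−4, −15]]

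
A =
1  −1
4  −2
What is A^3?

A^2 = [[−3, 1], [−4, 0]]
A^3 = [[1, 1], [−4, 4]]

[[1, 1], [−4, 4]]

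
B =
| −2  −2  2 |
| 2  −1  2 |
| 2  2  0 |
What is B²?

[[4, 10, −8], [−2, 1, 2], [0, −6, 8]]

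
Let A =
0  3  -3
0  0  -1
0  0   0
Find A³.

A is strictly triangular, hence nilpotent: A³ = 0, so A³ = 0.

[[0, 0, 0], [0, 0, 0], [0, 0, 0]]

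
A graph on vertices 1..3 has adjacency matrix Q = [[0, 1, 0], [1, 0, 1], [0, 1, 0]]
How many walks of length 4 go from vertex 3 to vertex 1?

The number of length-4 walks from vertex 3 to vertex 1 is entry (3,1) of Q^4, where Q is the adjacency matrix.
Q^2 = [[1, 0, 1], [0, 2, 0], [1, 0, 1]]
Q^3 = [[0, 2, 0], [2, 0, 2], [0, 2, 0]]
Q^4 = [[2, 0, 2], [0, 4, 0], [2, 0, 2]]

2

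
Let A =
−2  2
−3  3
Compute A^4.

[[−2, 2], [−3, 3]]

A² = A (a projection; rank 1, trace 1), so A^4 = A.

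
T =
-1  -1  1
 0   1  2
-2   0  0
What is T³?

T² = [[-1, 0, -3], [-4, 1, 2], [2, 2, -2]]
T³ = [[7, 1, -1], [0, 5, -2], [2, 0, 6]]

[[7, 1, -1], [0, 5, -2], [2, 0, 6]]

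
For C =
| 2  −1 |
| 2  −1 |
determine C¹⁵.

C² = C (a projection; rank 1, trace 1), so C¹⁵ = C.

[[2, −1], [2, −1]]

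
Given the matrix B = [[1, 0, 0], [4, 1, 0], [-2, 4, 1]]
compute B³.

B = I + N where N = [[0, 0, 0], [4, 0, 0], [-2, 4, 0]] is strictly lower-triangular, so N³ = 0.
(I + N)³ = I + 3·N + 3·N² = [[1, 0, 0], [12, 1, 0], [42, 12, 1]].

[[1, 0, 0], [12, 1, 0], [42, 12, 1]]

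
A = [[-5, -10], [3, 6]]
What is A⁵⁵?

[[-5, -10], [3, 6]]

A² = A (a projection; rank 1, trace 1), so A⁵⁵ = A.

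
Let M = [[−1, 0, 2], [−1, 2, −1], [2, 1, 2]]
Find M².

[[5, 2, 2], [−3, 3, −6], [1, 4, 7]]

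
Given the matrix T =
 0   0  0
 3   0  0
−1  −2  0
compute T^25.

[[0, 0, 0], [0, 0, 0], [0, 0, 0]]

T is strictly triangular, hence nilpotent: T^3 = 0, so T^25 = 0.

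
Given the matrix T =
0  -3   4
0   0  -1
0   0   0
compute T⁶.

[[0, 0, 0], [0, 0, 0], [0, 0, 0]]

T is strictly triangular, hence nilpotent: T³ = 0, so T⁶ = 0.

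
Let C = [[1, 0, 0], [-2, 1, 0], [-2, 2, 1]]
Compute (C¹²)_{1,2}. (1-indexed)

C = I + N where N = [[0, 0, 0], [-2, 0, 0], [-2, 2, 0]] is strictly lower-triangular, so N³ = 0.
(I + N)¹² = I + 12·N + 66·N² = [[1, 0, 0], [-24, 1, 0], [-288, 24, 1]].

0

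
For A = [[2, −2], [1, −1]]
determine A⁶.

A² = A (a projection; rank 1, trace 1), so A⁶ = A.

[[2, −2], [1, −1]]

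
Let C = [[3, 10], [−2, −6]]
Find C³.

[[27, 70], [−14, −36]]

tr C = −3 and det C = 2, so the characteristic polynomial is λ² − (−3)λ + (2) with roots −2 and −1.
Eigenvectors give P = [[−2, −5], [1, 2]] with P⁻¹ = [[2, 5], [−1, −2]], and C = P·diag(−2, −1)·P⁻¹.
Then C³ = P·diag(−8, −1)·P⁻¹ = [[16, 5], [−8, −2]] · [[2, 5], [−1, −2]] = [[27, 70], [−14, −36]].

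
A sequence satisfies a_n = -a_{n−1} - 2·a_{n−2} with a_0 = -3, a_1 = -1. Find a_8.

With companion matrix C = [[-1, -2], [1, 0]], [a_n, a_{n−1}]ᵀ = C·[a_{n−1}, a_{n−2}]ᵀ, so [a_8, a_7]ᵀ = C⁷·[a_1, a_0]ᵀ.
C⁷ = [[3, -14], [7, 10]], giving [a_8, a_7]ᵀ = [[39], [-37]].

39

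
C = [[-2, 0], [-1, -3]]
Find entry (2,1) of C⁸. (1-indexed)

tr C = -5 and det C = 6, so the characteristic polynomial is λ² − (-5)λ + (6) with roots -2 and -3.
Eigenvectors give P = [[-1, 0], [1, -1]] with P⁻¹ = [[-1, 0], [-1, -1]], and C = P·diag(-2, -3)·P⁻¹.
Then C⁸ = P·diag(256, 6561)·P⁻¹ = [[-256, 0], [256, -6561]] · [[-1, 0], [-1, -1]] = [[256, 0], [6305, 6561]].

6305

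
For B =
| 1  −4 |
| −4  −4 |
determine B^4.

[[433, 588], [588, 1168]]

B^2 = [[17, 12], [12, 32]]
B^3 = [[−31, −116], [−116, −176]]
B^4 = [[433, 588], [588, 1168]]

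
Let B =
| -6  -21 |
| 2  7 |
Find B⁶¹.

[[-6, -21], [2, 7]]

B² = B (a projection; rank 1, trace 1), so B⁶¹ = B.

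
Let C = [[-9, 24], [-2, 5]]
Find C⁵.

tr C = -4 and det C = 3, so the characteristic polynomial is λ² − (-4)λ + (3) with roots -1 and -3.
Eigenvectors give P = [[3, 4], [1, 1]] with P⁻¹ = [[-1, 4], [1, -3]], and C = P·diag(-1, -3)·P⁻¹.
Then C⁵ = P·diag(-1, -243)·P⁻¹ = [[-3, -972], [-1, -243]] · [[-1, 4], [1, -3]] = [[-969, 2904], [-242, 725]].

[[-969, 2904], [-242, 725]]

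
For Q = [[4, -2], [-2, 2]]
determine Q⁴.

[[544, -336], [-336, 208]]

Q² = [[20, -12], [-12, 8]]
Q³ = [[104, -64], [-64, 40]]
Q⁴ = [[544, -336], [-336, 208]]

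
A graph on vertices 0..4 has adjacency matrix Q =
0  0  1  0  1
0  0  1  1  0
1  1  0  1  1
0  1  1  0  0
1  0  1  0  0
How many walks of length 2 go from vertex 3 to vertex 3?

The number of length-2 walks from vertex 3 to vertex 3 is entry (3,3) of Q², where Q is the adjacency matrix.
Q² = [[2, 1, 1, 1, 1], [1, 2, 1, 1, 1], [1, 1, 4, 1, 1], [1, 1, 1, 2, 1], [1, 1, 1, 1, 2]]

2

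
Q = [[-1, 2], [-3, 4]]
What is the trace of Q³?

tr Q = 3 and det Q = 2, so the characteristic polynomial is λ² − (3)λ + (2) with roots 2 and 1.
Eigenvectors give P = [[-2, -1], [-3, -1]] with P⁻¹ = [[1, -1], [-3, 2]], and Q = P·diag(2, 1)·P⁻¹.
Then Q³ = P·diag(8, 1)·P⁻¹ = [[-16, -1], [-24, -1]] · [[1, -1], [-3, 2]] = [[-13, 14], [-21, 22]].

9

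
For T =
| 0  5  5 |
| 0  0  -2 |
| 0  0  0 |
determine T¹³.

T is strictly triangular, hence nilpotent: T³ = 0, so T¹³ = 0.

[[0, 0, 0], [0, 0, 0], [0, 0, 0]]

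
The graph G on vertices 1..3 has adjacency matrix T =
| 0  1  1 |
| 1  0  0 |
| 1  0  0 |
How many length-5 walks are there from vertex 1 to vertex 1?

0

The number of length-5 walks from vertex 1 to vertex 1 is entry (1,1) of T⁵, where T is the adjacency matrix.
T² = [[2, 0, 0], [0, 1, 1], [0, 1, 1]]
T³ = [[0, 2, 2], [2, 0, 0], [2, 0, 0]]
T⁴ = [[4, 0, 0], [0, 2, 2], [0, 2, 2]]
T⁵ = [[0, 4, 4], [4, 0, 0], [4, 0, 0]]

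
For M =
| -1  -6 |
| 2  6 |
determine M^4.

[[-179, -390], [130, 276]]

tr M = 5 and det M = 6, so the characteristic polynomial is λ² − (5)λ + (6) with roots 3 and 2.
Eigenvectors give P = [[-3, -2], [2, 1]] with P⁻¹ = [[1, 2], [-2, -3]], and M = P·diag(3, 2)·P⁻¹.
Then M^4 = P·diag(81, 16)·P⁻¹ = [[-243, -32], [162, 16]] · [[1, 2], [-2, -3]] = [[-179, -390], [130, 276]].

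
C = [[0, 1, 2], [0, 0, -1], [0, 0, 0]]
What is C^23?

C is strictly triangular, hence nilpotent: C^3 = 0, so C^23 = 0.

[[0, 0, 0], [0, 0, 0], [0, 0, 0]]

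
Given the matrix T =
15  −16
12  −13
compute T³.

[[111, −112], [84, −85]]

tr T = 2 and det T = −3, so the characteristic polynomial is λ² − (2)λ + (−3) with roots −1 and 3.
Eigenvectors give P = [[1, 4], [1, 3]] with P⁻¹ = [[−3, 4], [1, −1]], and T = P·diag(−1, 3)·P⁻¹.
Then T³ = P·diag(−1, 27)·P⁻¹ = [[−1, 108], [−1, 81]] · [[−3, 4], [1, −1]] = [[111, −112], [84, −85]].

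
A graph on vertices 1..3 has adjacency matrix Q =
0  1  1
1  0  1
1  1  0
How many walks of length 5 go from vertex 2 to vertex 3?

11

The number of length-5 walks from vertex 2 to vertex 3 is entry (2,3) of Q⁵, where Q is the adjacency matrix.
Q² = [[2, 1, 1], [1, 2, 1], [1, 1, 2]]
Q³ = [[2, 3, 3], [3, 2, 3], [3, 3, 2]]
Q⁴ = [[6, 5, 5], [5, 6, 5], [5, 5, 6]]
Q⁵ = [[10, 11, 11], [11, 10, 11], [11, 11, 10]]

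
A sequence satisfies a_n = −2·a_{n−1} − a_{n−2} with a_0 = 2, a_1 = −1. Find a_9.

7

With companion matrix B = [[−2, −1], [1, 0]], [a_n, a_{n−1}]ᵀ = B·[a_{n−1}, a_{n−2}]ᵀ, so [a_9, a_8]ᵀ = B⁸·[a_1, a_0]ᵀ.
B⁸ = [[9, 8], [−8, −7]], giving [a_9, a_8]ᵀ = [[7], [−6]].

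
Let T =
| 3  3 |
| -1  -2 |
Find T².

[[6, 3], [-1, 1]]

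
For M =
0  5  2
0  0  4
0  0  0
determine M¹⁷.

[[0, 0, 0], [0, 0, 0], [0, 0, 0]]

M is strictly triangular, hence nilpotent: M³ = 0, so M¹⁷ = 0.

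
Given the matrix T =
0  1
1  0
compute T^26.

[[1, 0], [0, 1]]

T² = I (check: tr T = 0 and det T = -1), so T^26 = I since 26 is even.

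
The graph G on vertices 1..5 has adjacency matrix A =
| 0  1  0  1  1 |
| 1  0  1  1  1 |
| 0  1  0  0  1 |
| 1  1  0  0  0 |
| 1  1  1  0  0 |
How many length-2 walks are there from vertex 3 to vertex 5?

1

The number of length-2 walks from vertex 3 to vertex 5 is entry (3,5) of A², where A is the adjacency matrix.
A² = [[3, 2, 2, 1, 1], [2, 4, 1, 1, 2], [2, 1, 2, 1, 1], [1, 1, 1, 2, 2], [1, 2, 1, 2, 3]]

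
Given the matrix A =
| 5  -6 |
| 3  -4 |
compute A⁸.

tr A = 1 and det A = -2, so the characteristic polynomial is λ² − (1)λ + (-2) with roots -1 and 2.
Eigenvectors give P = [[-1, 2], [-1, 1]] with P⁻¹ = [[1, -2], [1, -1]], and A = P·diag(-1, 2)·P⁻¹.
Then A⁸ = P·diag(1, 256)·P⁻¹ = [[-1, 512], [-1, 256]] · [[1, -2], [1, -1]] = [[511, -510], [255, -254]].

[[511, -510], [255, -254]]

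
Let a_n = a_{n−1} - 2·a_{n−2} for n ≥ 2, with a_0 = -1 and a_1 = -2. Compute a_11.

With companion matrix A = [[1, -2], [1, 0]], [a_n, a_{n−1}]ᵀ = A·[a_{n−1}, a_{n−2}]ᵀ, so [a_11, a_10]ᵀ = A¹⁰·[a_1, a_0]ᵀ.
A¹⁰ = [[23, 22], [-11, 34]], giving [a_11, a_10]ᵀ = [[-68], [-12]].

-68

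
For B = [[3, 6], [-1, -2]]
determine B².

B² = B (a projection; rank 1, trace 1), so B² = B.

[[3, 6], [-1, -2]]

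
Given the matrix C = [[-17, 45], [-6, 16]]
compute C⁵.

[[-197, 495], [-66, 166]]

tr C = -1 and det C = -2, so the characteristic polynomial is λ² − (-1)λ + (-2) with roots -2 and 1.
Eigenvectors give P = [[3, 5], [1, 2]] with P⁻¹ = [[2, -5], [-1, 3]], and C = P·diag(-2, 1)·P⁻¹.
Then C⁵ = P·diag(-32, 1)·P⁻¹ = [[-96, 5], [-32, 2]] · [[2, -5], [-1, 3]] = [[-197, 495], [-66, 166]].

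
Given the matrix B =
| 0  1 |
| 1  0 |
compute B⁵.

[[0, 1], [1, 0]]

B² = I (check: tr B = 0 and det B = −1), so B⁵ = B since 5 is odd.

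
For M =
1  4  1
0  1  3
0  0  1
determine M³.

M = I + N where N = [[0, 4, 1], [0, 0, 3], [0, 0, 0]] is strictly upper-triangular, so N³ = 0.
(I + N)³ = I + 3·N + 3·N² = [[1, 12, 39], [0, 1, 9], [0, 0, 1]].

[[1, 12, 39], [0, 1, 9], [0, 0, 1]]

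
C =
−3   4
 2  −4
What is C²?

[[17, −28], [−14, 24]]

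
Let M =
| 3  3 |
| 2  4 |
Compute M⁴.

[[519, 777], [518, 778]]

M² = [[15, 21], [14, 22]]
M³ = [[87, 129], [86, 130]]
M⁴ = [[519, 777], [518, 778]]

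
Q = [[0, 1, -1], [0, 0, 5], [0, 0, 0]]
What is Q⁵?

Q is strictly triangular, hence nilpotent: Q³ = 0, so Q⁵ = 0.

[[0, 0, 0], [0, 0, 0], [0, 0, 0]]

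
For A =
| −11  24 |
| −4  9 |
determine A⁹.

[[−59051, 118104], [−19684, 39369]]

tr A = −2 and det A = −3, so the characteristic polynomial is λ² − (−2)λ + (−3) with roots 1 and −3.
Eigenvectors give P = [[2, 3], [1, 1]] with P⁻¹ = [[−1, 3], [1, −2]], and A = P·diag(1, −3)·P⁻¹.
Then A⁹ = P·diag(1, −19683)·P⁻¹ = [[2, −59049], [1, −19683]] · [[−1, 3], [1, −2]] = [[−59051, 118104], [−19684, 39369]].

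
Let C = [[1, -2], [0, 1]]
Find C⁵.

[[1, -10], [0, 1]]

C = I + N where N = [[0, -2], [0, 0]] is strictly upper-triangular, so N² = 0.
(I + N)⁵ = I + 5·N = [[1, -10], [0, 1]].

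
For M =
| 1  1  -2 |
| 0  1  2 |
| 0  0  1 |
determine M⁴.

M = I + N where N = [[0, 1, -2], [0, 0, 2], [0, 0, 0]] is strictly upper-triangular, so N³ = 0.
(I + N)⁴ = I + 4·N + 6·N² = [[1, 4, 4], [0, 1, 8], [0, 0, 1]].

[[1, 4, 4], [0, 1, 8], [0, 0, 1]]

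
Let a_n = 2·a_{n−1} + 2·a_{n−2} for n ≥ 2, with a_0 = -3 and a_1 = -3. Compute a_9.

With companion matrix Q = [[2, 2], [1, 0]], [a_n, a_{n−1}]ᵀ = Q·[a_{n−1}, a_{n−2}]ᵀ, so [a_9, a_8]ᵀ = Q⁸·[a_1, a_0]ᵀ.
Q⁸ = [[2448, 1792], [896, 656]], giving [a_9, a_8]ᵀ = [[-12720], [-4656]].

-12720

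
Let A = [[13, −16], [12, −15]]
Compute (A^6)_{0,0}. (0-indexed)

−2183

tr A = −2 and det A = −3, so the characteristic polynomial is λ² − (−2)λ + (−3) with roots 1 and −3.
Eigenvectors give P = [[4, 1], [3, 1]] with P⁻¹ = [[1, −1], [−3, 4]], and A = P·diag(1, −3)·P⁻¹.
Then A^6 = P·diag(1, 729)·P⁻¹ = [[4, 729], [3, 729]] · [[1, −1], [−3, 4]] = [[−2183, 2912], [−2184, 2913]].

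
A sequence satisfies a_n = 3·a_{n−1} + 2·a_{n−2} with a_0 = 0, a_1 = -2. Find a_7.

With companion matrix B = [[3, 2], [1, 0]], [a_n, a_{n−1}]ᵀ = B·[a_{n−1}, a_{n−2}]ᵀ, so [a_7, a_6]ᵀ = B^6·[a_1, a_0]ᵀ.
B^6 = [[1763, 990], [495, 278]], giving [a_7, a_6]ᵀ = [[-3526], [-990]].

-3526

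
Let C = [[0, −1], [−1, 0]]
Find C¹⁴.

C² = I (check: tr C = 0 and det C = −1), so C¹⁴ = I since 14 is even.

[[1, 0], [0, 1]]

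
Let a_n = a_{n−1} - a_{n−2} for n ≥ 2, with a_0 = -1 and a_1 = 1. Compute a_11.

With companion matrix C = [[1, -1], [1, 0]], [a_n, a_{n−1}]ᵀ = C·[a_{n−1}, a_{n−2}]ᵀ, so [a_11, a_10]ᵀ = C¹⁰·[a_1, a_0]ᵀ.
C¹⁰ = [[-1, 1], [-1, 0]], giving [a_11, a_10]ᵀ = [[-2], [-1]].

-2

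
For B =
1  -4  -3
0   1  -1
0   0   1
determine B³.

B = I + N where N = [[0, -4, -3], [0, 0, -1], [0, 0, 0]] is strictly upper-triangular, so N³ = 0.
(I + N)³ = I + 3·N + 3·N² = [[1, -12, 3], [0, 1, -3], [0, 0, 1]].

[[1, -12, 3], [0, 1, -3], [0, 0, 1]]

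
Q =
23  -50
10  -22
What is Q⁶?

[[3389, -6650], [1330, -2596]]

tr Q = 1 and det Q = -6, so the characteristic polynomial is λ² − (1)λ + (-6) with roots 3 and -2.
Eigenvectors give P = [[5, 2], [2, 1]] with P⁻¹ = [[1, -2], [-2, 5]], and Q = P·diag(3, -2)·P⁻¹.
Then Q⁶ = P·diag(729, 64)·P⁻¹ = [[3645, 128], [1458, 64]] · [[1, -2], [-2, 5]] = [[3389, -6650], [1330, -2596]].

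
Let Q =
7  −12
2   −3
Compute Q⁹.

[[59047, −118092], [19682, −39363]]

tr Q = 4 and det Q = 3, so the characteristic polynomial is λ² − (4)λ + (3) with roots 3 and 1.
Eigenvectors give P = [[3, 2], [1, 1]] with P⁻¹ = [[1, −2], [−1, 3]], and Q = P·diag(3, 1)·P⁻¹.
Then Q⁹ = P·diag(19683, 1)·P⁻¹ = [[59049, 2], [19683, 1]] · [[1, −2], [−1, 3]] = [[59047, −118092], [19682, −39363]].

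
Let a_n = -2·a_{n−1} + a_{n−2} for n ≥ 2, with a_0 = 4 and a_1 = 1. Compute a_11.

-3771

With companion matrix M = [[-2, 1], [1, 0]], [a_n, a_{n−1}]ᵀ = M·[a_{n−1}, a_{n−2}]ᵀ, so [a_11, a_10]ᵀ = M¹⁰·[a_1, a_0]ᵀ.
M¹⁰ = [[5741, -2378], [-2378, 985]], giving [a_11, a_10]ᵀ = [[-3771], [1562]].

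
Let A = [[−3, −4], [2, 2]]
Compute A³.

A² = [[1, 4], [−2, −4]]
A³ = [[5, 4], [−2, 0]]

[[5, 4], [−2, 0]]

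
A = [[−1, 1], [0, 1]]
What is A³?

A² = I (check: tr A = 0 and det A = −1), so A³ = A since 3 is odd.

[[−1, 1], [0, 1]]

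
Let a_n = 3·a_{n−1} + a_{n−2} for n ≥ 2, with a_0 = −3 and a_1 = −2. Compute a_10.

With companion matrix A = [[3, 1], [1, 0]], [a_n, a_{n−1}]ᵀ = A·[a_{n−1}, a_{n−2}]ᵀ, so [a_10, a_9]ᵀ = A^9·[a_1, a_0]ᵀ.
A^9 = [[42837, 12970], [12970, 3927]], giving [a_10, a_9]ᵀ = [[−124584], [−37721]].

−124584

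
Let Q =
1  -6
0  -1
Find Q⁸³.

[[1, -6], [0, -1]]

Q² = I (check: tr Q = 0 and det Q = -1), so Q⁸³ = Q since 83 is odd.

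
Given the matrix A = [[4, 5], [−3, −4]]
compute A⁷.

[[4, 5], [−3, −4]]

A² = I (check: tr A = 0 and det A = −1), so A⁷ = A since 7 is odd.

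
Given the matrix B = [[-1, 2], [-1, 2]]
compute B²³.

B² = B (a projection; rank 1, trace 1), so B²³ = B.

[[-1, 2], [-1, 2]]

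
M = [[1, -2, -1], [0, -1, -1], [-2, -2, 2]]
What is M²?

[[3, 2, -1], [2, 3, -1], [-6, 2, 8]]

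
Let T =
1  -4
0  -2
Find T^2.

[[1, 4], [0, 4]]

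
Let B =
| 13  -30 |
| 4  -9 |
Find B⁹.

tr B = 4 and det B = 3, so the characteristic polynomial is λ² − (4)λ + (3) with roots 1 and 3.
Eigenvectors give P = [[-5, 3], [-2, 1]] with P⁻¹ = [[1, -3], [2, -5]], and B = P·diag(1, 3)·P⁻¹.
Then B⁹ = P·diag(1, 19683)·P⁻¹ = [[-5, 59049], [-2, 19683]] · [[1, -3], [2, -5]] = [[118093, -295230], [39364, -98409]].

[[118093, -295230], [39364, -98409]]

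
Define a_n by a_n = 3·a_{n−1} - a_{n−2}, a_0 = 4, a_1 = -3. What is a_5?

With companion matrix A = [[3, -1], [1, 0]], [a_n, a_{n−1}]ᵀ = A·[a_{n−1}, a_{n−2}]ᵀ, so [a_5, a_4]ᵀ = A⁴·[a_1, a_0]ᵀ.
A⁴ = [[55, -21], [21, -8]], giving [a_5, a_4]ᵀ = [[-249], [-95]].

-249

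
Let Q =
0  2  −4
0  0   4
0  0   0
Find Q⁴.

Q is strictly triangular, hence nilpotent: Q³ = 0, so Q⁴ = 0.

[[0, 0, 0], [0, 0, 0], [0, 0, 0]]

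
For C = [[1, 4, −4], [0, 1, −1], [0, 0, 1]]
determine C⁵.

C = I + N where N = [[0, 4, −4], [0, 0, −1], [0, 0, 0]] is strictly upper-triangular, so N³ = 0.
(I + N)⁵ = I + 5·N + 10·N² = [[1, 20, −60], [0, 1, −5], [0, 0, 1]].

[[1, 20, −60], [0, 1, −5], [0, 0, 1]]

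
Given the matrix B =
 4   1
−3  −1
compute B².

[[13, 3], [−9, −2]]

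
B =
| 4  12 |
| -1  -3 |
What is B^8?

B² = B (a projection; rank 1, trace 1), so B^8 = B.

[[4, 12], [-1, -3]]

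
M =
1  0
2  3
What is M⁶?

tr M = 4 and det M = 3, so the characteristic polynomial is λ² − (4)λ + (3) with roots 1 and 3.
Eigenvectors give P = [[-1, 0], [1, 1]] with P⁻¹ = [[-1, 0], [1, 1]], and M = P·diag(1, 3)·P⁻¹.
Then M⁶ = P·diag(1, 729)·P⁻¹ = [[-1, 0], [1, 729]] · [[-1, 0], [1, 1]] = [[1, 0], [728, 729]].

[[1, 0], [728, 729]]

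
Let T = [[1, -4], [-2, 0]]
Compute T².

[[9, -4], [-2, 8]]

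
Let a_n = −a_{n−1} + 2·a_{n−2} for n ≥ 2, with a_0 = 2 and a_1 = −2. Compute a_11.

With companion matrix C = [[−1, 2], [1, 0]], [a_n, a_{n−1}]ᵀ = C·[a_{n−1}, a_{n−2}]ᵀ, so [a_11, a_10]ᵀ = C¹⁰·[a_1, a_0]ᵀ.
C¹⁰ = [[683, −682], [−341, 342]], giving [a_11, a_10]ᵀ = [[−2730], [1366]].

−2730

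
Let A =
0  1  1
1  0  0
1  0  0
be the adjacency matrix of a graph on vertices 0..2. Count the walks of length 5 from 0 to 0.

0

The number of length-5 walks from vertex 0 to vertex 0 is entry (0,0) of A⁵, where A is the adjacency matrix.
A² = [[2, 0, 0], [0, 1, 1], [0, 1, 1]]
A³ = [[0, 2, 2], [2, 0, 0], [2, 0, 0]]
A⁴ = [[4, 0, 0], [0, 2, 2], [0, 2, 2]]
A⁵ = [[0, 4, 4], [4, 0, 0], [4, 0, 0]]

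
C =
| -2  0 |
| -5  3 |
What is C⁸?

[[256, 0], [-6305, 6561]]

tr C = 1 and det C = -6, so the characteristic polynomial is λ² − (1)λ + (-6) with roots -2 and 3.
Eigenvectors give P = [[1, 0], [1, -1]] with P⁻¹ = [[1, 0], [1, -1]], and C = P·diag(-2, 3)·P⁻¹.
Then C⁸ = P·diag(256, 6561)·P⁻¹ = [[256, 0], [256, -6561]] · [[1, 0], [1, -1]] = [[256, 0], [-6305, 6561]].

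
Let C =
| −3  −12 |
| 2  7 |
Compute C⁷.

[[−4371, −13116], [2186, 6559]]

tr C = 4 and det C = 3, so the characteristic polynomial is λ² − (4)λ + (3) with roots 1 and 3.
Eigenvectors give P = [[−3, 2], [1, −1]] with P⁻¹ = [[−1, −2], [−1, −3]], and C = P·diag(1, 3)·P⁻¹.
Then C⁷ = P·diag(1, 2187)·P⁻¹ = [[−3, 4374], [1, −2187]] · [[−1, −2], [−1, −3]] = [[−4371, −13116], [2186, 6559]].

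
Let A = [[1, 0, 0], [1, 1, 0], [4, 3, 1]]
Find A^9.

[[1, 0, 0], [9, 1, 0], [144, 27, 1]]

A = I + N where N = [[0, 0, 0], [1, 0, 0], [4, 3, 0]] is strictly lower-triangular, so N^3 = 0.
(I + N)^9 = I + 9·N + 36·N^2 = [[1, 0, 0], [9, 1, 0], [144, 27, 1]].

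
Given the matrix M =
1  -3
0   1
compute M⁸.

[[1, -24], [0, 1]]

M = I + N where N = [[0, -3], [0, 0]] is strictly upper-triangular, so N² = 0.
(I + N)⁸ = I + 8·N = [[1, -24], [0, 1]].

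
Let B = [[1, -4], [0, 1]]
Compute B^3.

[[1, -12], [0, 1]]

B = I + N where N = [[0, -4], [0, 0]] is strictly upper-triangular, so N^2 = 0.
(I + N)^3 = I + 3·N = [[1, -12], [0, 1]].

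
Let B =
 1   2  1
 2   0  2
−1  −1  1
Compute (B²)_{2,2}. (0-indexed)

−2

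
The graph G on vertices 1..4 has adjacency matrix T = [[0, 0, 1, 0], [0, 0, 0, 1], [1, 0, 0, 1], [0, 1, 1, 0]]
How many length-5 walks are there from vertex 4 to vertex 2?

The number of length-5 walks from vertex 4 to vertex 2 is entry (4,2) of T^5, where T is the adjacency matrix.
T^2 = [[1, 0, 0, 1], [0, 1, 1, 0], [0, 1, 2, 0], [1, 0, 0, 2]]
T^3 = [[0, 1, 2, 0], [1, 0, 0, 2], [2, 0, 0, 3], [0, 2, 3, 0]]
T^4 = [[2, 0, 0, 3], [0, 2, 3, 0], [0, 3, 5, 0], [3, 0, 0, 5]]
T^5 = [[0, 3, 5, 0], [3, 0, 0, 5], [5, 0, 0, 8], [0, 5, 8, 0]]

5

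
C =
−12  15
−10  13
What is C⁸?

[[−12354, 18915], [−12610, 19171]]

tr C = 1 and det C = −6, so the characteristic polynomial is λ² − (1)λ + (−6) with roots 3 and −2.
Eigenvectors give P = [[1, −3], [1, −2]] with P⁻¹ = [[−2, 3], [−1, 1]], and C = P·diag(3, −2)·P⁻¹.
Then C⁸ = P·diag(6561, 256)·P⁻¹ = [[6561, −768], [6561, −512]] · [[−2, 3], [−1, 1]] = [[−12354, 18915], [−12610, 19171]].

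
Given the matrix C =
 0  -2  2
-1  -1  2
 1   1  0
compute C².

[[4, 4, -4], [3, 5, -4], [-1, -3, 4]]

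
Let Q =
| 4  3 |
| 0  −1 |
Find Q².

[[16, 9], [0, 1]]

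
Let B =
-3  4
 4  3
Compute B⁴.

[[625, 0], [0, 625]]

B² = [[25, 0], [0, 25]]
B³ = [[-75, 100], [100, 75]]
B⁴ = [[625, 0], [0, 625]]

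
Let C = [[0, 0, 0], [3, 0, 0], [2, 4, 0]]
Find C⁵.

[[0, 0, 0], [0, 0, 0], [0, 0, 0]]

C is strictly triangular, hence nilpotent: C³ = 0, so C⁵ = 0.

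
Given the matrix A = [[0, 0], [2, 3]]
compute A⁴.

A² = [[0, 0], [6, 9]]
A³ = [[0, 0], [18, 27]]
A⁴ = [[0, 0], [54, 81]]

[[0, 0], [54, 81]]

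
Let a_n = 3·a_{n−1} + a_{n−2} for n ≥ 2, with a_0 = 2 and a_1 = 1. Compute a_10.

With companion matrix T = [[3, 1], [1, 0]], [a_n, a_{n−1}]ᵀ = T·[a_{n−1}, a_{n−2}]ᵀ, so [a_10, a_9]ᵀ = T^9·[a_1, a_0]ᵀ.
T^9 = [[42837, 12970], [12970, 3927]], giving [a_10, a_9]ᵀ = [[68777], [20824]].

68777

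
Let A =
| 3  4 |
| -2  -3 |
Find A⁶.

[[1, 0], [0, 1]]

A² = I (check: tr A = 0 and det A = -1), so A⁶ = I since 6 is even.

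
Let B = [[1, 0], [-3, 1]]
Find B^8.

[[1, 0], [-24, 1]]

B = I + N where N = [[0, 0], [-3, 0]] is strictly lower-triangular, so N^2 = 0.
(I + N)^8 = I + 8·N = [[1, 0], [-24, 1]].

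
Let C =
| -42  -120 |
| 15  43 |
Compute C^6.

[[-5256, -15960], [1995, 6049]]

tr C = 1 and det C = -6, so the characteristic polynomial is λ² − (1)λ + (-6) with roots -2 and 3.
Eigenvectors give P = [[-3, -8], [1, 3]] with P⁻¹ = [[-3, -8], [1, 3]], and C = P·diag(-2, 3)·P⁻¹.
Then C^6 = P·diag(64, 729)·P⁻¹ = [[-192, -5832], [64, 2187]] · [[-3, -8], [1, 3]] = [[-5256, -15960], [1995, 6049]].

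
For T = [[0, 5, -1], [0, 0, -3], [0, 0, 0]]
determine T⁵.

T is strictly triangular, hence nilpotent: T³ = 0, so T⁵ = 0.

[[0, 0, 0], [0, 0, 0], [0, 0, 0]]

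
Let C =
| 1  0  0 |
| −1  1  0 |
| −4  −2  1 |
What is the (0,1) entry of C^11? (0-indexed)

C = I + N where N = [[0, 0, 0], [−1, 0, 0], [−4, −2, 0]] is strictly lower-triangular, so N^3 = 0.
(I + N)^11 = I + 11·N + 55·N^2 = [[1, 0, 0], [−11, 1, 0], [66, −22, 1]].

0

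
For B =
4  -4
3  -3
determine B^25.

[[4, -4], [3, -3]]

B² = B (a projection; rank 1, trace 1), so B^25 = B.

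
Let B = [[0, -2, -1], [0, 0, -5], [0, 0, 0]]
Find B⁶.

[[0, 0, 0], [0, 0, 0], [0, 0, 0]]

B is strictly triangular, hence nilpotent: B³ = 0, so B⁶ = 0.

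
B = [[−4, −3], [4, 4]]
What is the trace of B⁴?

B² = [[4, 0], [0, 4]]
B³ = [[−16, −12], [16, 16]]
B⁴ = [[16, 0], [0, 16]]

32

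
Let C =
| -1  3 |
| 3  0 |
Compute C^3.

[[-19, 30], [30, -9]]

C^2 = [[10, -3], [-3, 9]]
C^3 = [[-19, 30], [30, -9]]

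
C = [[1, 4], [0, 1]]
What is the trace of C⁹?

2

C = I + N where N = [[0, 4], [0, 0]] is strictly upper-triangular, so N² = 0.
(I + N)⁹ = I + 9·N = [[1, 36], [0, 1]].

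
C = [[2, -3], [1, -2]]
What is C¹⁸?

C² = I (check: tr C = 0 and det C = -1), so C¹⁸ = I since 18 is even.

[[1, 0], [0, 1]]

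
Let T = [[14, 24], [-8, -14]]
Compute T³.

tr T = 0 and det T = -4, so the characteristic polynomial is λ² − (0)λ + (-4) with roots 2 and -2.
Eigenvectors give P = [[-2, -3], [1, 2]] with P⁻¹ = [[-2, -3], [1, 2]], and T = P·diag(2, -2)·P⁻¹.
Then T³ = P·diag(8, -8)·P⁻¹ = [[-16, 24], [8, -16]] · [[-2, -3], [1, 2]] = [[56, 96], [-32, -56]].

[[56, 96], [-32, -56]]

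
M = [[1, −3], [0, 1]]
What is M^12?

[[1, −36], [0, 1]]

M = I + N where N = [[0, −3], [0, 0]] is strictly upper-triangular, so N^2 = 0.
(I + N)^12 = I + 12·N = [[1, −36], [0, 1]].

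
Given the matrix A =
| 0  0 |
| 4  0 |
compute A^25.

[[0, 0], [0, 0]]

A is strictly triangular, hence nilpotent: A^2 = 0, so A^25 = 0.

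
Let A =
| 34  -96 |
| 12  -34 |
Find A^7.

[[2176, -6144], [768, -2176]]

tr A = 0 and det A = -4, so the characteristic polynomial is λ² − (0)λ + (-4) with roots -2 and 2.
Eigenvectors give P = [[-8, 3], [-3, 1]] with P⁻¹ = [[1, -3], [3, -8]], and A = P·diag(-2, 2)·P⁻¹.
Then A^7 = P·diag(-128, 128)·P⁻¹ = [[1024, 384], [384, 128]] · [[1, -3], [3, -8]] = [[2176, -6144], [768, -2176]].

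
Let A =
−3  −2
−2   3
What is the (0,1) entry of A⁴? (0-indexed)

A² = [[13, 0], [0, 13]]
A³ = [[−39, −26], [−26, 39]]
A⁴ = [[169, 0], [0, 169]]

0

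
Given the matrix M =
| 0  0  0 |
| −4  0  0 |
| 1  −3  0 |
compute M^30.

[[0, 0, 0], [0, 0, 0], [0, 0, 0]]

M is strictly triangular, hence nilpotent: M^3 = 0, so M^30 = 0.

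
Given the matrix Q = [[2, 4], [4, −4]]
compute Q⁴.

[[464, −416], [−416, 1088]]

Q² = [[20, −8], [−8, 32]]
Q³ = [[8, 112], [112, −160]]
Q⁴ = [[464, −416], [−416, 1088]]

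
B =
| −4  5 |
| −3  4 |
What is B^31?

[[−4, 5], [−3, 4]]

B² = I (check: tr B = 0 and det B = −1), so B^31 = B since 31 is odd.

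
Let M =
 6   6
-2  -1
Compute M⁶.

tr M = 5 and det M = 6, so the characteristic polynomial is λ² − (5)λ + (6) with roots 2 and 3.
Eigenvectors give P = [[-3, 2], [2, -1]] with P⁻¹ = [[1, 2], [2, 3]], and M = P·diag(2, 3)·P⁻¹.
Then M⁶ = P·diag(64, 729)·P⁻¹ = [[-192, 1458], [128, -729]] · [[1, 2], [2, 3]] = [[2724, 3990], [-1330, -1931]].

[[2724, 3990], [-1330, -1931]]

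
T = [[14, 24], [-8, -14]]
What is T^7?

tr T = 0 and det T = -4, so the characteristic polynomial is λ² − (0)λ + (-4) with roots -2 and 2.
Eigenvectors give P = [[-3, -2], [2, 1]] with P⁻¹ = [[1, 2], [-2, -3]], and T = P·diag(-2, 2)·P⁻¹.
Then T^7 = P·diag(-128, 128)·P⁻¹ = [[384, -256], [-256, 128]] · [[1, 2], [-2, -3]] = [[896, 1536], [-512, -896]].

[[896, 1536], [-512, -896]]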